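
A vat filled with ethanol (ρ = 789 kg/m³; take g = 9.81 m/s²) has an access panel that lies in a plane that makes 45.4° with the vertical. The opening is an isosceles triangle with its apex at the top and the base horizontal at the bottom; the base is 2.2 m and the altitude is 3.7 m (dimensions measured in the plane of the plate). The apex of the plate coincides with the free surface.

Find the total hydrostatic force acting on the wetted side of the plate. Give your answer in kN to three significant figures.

γ = ρg = 789 × 9.81 / 1000 = 7.74009 kN/m³.
The plate makes 45.4° with the vertical, i.e. θ = 90° − 45.4° = 44.6° to the horizontal. Measuring y along the incline from the free-surface line, vertical depth h = y·sinθ with sinθ = 0.702153.
With the apex up, the centroid sits 2h/3 = 2 × 3.7/3 = 2.46667 m below the apex, so y_c = 2.46667 m and h_c = 2.46667 × 0.702153 = 1.73198 m.
A = ½ × 2.2 × 3.7 = 4.07 m².
Resultant F = γ·h_c·A = 7.74009 × 1.73198 × 4.07 = 54.5611 kN.

F ≈ 54.6 kN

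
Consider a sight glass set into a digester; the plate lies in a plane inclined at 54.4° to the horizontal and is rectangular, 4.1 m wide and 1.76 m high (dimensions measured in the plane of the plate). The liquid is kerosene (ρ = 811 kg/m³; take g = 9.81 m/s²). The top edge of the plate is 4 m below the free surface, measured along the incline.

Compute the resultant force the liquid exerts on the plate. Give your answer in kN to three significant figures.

γ = ρg = 811 × 9.81 / 1000 = 7.95591 kN/m³.
Let θ = 54.4° be the plate's angle to the horizontal; measure y along the incline from where the plane meets the free surface. Vertical depth h = y·sinθ with sinθ = 0.813101.
The centroid lies 1.76/2 = 0.88 m below the top edge, so y_c = 4 + 0.88 = 4.88 m and h_c = 4.88 × 0.813101 = 3.96793 m.
A = 4.1 × 1.76 = 7.216 m².
Resultant F = γ·h_c·A = 7.95591 × 3.96793 × 7.216 = 227.798 kN.

F ≈ 228 kN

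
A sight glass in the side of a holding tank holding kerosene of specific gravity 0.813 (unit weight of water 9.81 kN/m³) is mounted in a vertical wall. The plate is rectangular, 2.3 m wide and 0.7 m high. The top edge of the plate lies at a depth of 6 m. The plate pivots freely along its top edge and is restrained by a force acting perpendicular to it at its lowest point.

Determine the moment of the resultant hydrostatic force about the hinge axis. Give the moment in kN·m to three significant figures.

γ = 0.813 × 9.81 = 7.97553 kN/m³.
The centroid lies 0.7/2 = 0.35 m below the top edge, so the centroid depth is h_c = 6 + 0.35 = 6.35 m.
A = 2.3 × 0.7 = 1.61 m².
Resultant F = γ·h_c·A = 7.97553 × 6.35 × 1.61 = 81.5378 kN.
I_c = b·h³/12 = 2.3 × 0.7³/12 = 0.0657417 m⁴.
Centre of pressure: y_p = y_c + I_c/(y_c·A) = 6.35 + 0.0657417/(6.35 × 1.61) = 6.35 + 0.00643045 = 6.35643 m along the plane.
The resultant acts 0.35 + 0.00643045 = 0.35643 m (along the plate) below the hinge at the top edge, so the moment about the hinge is M = F × 0.35643 = 81.5378 × 0.35643 = 29.0625 kN·m.

M ≈ 29.1 kN·m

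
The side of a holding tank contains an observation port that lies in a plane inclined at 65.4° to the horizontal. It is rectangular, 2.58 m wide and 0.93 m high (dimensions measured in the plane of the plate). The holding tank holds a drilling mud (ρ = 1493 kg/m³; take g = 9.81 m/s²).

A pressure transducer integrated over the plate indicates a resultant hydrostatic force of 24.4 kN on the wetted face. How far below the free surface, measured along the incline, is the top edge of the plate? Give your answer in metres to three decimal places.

γ = ρg = 1493 × 9.81 / 1000 = 14.64633 kN/m³.
A = 2.58 × 0.93 = 2.3994 m².
From F = γ·h_c·A, the centroid depth is h_c = 24.4/(14.64633 × 2.3994) = 0.694318 m.
Let θ = 65.4° be the plate's angle to the horizontal; measure y along the incline from where the plane meets the free surface. Vertical depth h = y·sinθ with sinθ = 0.909236.
Along the incline, y_c = h_c/sinθ = 0.694318/0.909236 = 0.763628 m.
The centroid lies 0.93/2 = 0.465 m below the top edge, so the top edge sits at y_top = 0.763628 − 0.465 = 0.298628 m along the incline.

y_top ≈ 0.299 m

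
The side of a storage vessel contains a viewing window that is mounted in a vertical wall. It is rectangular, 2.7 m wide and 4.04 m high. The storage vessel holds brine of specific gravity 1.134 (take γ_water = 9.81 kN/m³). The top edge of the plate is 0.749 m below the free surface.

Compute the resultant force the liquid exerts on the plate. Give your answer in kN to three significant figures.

F ≈ 336 kN

γ = 1.134 × 9.81 = 11.12454 kN/m³.
The centroid lies 4.04/2 = 2.02 m below the top edge, so the centroid depth is h_c = 0.749 + 2.02 = 2.769 m.
A = 2.7 × 4.04 = 10.908 m².
Resultant F = γ·h_c·A = 11.12454 × 2.769 × 10.908 = 336.008 kN.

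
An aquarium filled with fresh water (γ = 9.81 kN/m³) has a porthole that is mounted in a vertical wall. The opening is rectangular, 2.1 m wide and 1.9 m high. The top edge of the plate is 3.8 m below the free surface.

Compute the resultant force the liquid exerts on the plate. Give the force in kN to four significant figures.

F ≈ 185.9 kN

γ = 9.81 kN/m³.
The centroid lies 1.9/2 = 0.95 m below the top edge, so the centroid depth is h_c = 3.8 + 0.95 = 4.75 m.
A = 2.1 × 1.9 = 3.99 m².
Resultant F = γ·h_c·A = 9.81 × 4.75 × 3.99 = 185.924 kN.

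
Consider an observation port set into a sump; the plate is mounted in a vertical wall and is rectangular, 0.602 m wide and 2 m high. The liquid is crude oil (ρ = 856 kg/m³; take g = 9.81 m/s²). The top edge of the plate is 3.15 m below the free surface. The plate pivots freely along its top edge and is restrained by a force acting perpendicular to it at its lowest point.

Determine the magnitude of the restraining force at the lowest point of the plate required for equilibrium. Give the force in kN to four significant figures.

P ≈ 22.66 kN

γ = ρg = 856 × 9.81 / 1000 = 8.39736 kN/m³.
The centroid lies 2/2 = 1 m below the top edge, so the centroid depth is h_c = 3.15 + 1 = 4.15 m.
A = 0.602 × 2 = 1.204 m².
Resultant F = γ·h_c·A = 8.39736 × 4.15 × 1.204 = 41.9582 kN.
I_c = b·h³/12 = 0.602 × 2³/12 = 0.401333 m⁴.
Centre of pressure: y_p = y_c + I_c/(y_c·A) = 4.15 + 0.401333/(4.15 × 1.204) = 4.15 + 0.0803212 = 4.23032 m along the plane.
The resultant acts 1 + 0.0803212 = 1.08032 m (along the plate) below the hinge at the top edge, so the moment about the hinge is M = F × 1.08032 = 41.9582 × 1.08032 = 45.3283 kN·m.
A normal force at the bottom, 2 m from the hinge, must supply this moment: P = 45.3283/2 = 22.6641 kN.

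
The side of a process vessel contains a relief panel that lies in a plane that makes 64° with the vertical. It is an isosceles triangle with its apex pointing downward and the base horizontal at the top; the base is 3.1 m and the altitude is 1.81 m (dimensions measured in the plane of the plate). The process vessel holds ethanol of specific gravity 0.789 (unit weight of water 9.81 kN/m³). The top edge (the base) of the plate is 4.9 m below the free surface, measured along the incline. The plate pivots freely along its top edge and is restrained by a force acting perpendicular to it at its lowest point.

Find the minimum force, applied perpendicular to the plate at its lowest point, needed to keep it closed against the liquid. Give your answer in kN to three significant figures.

P ≈ 18.4 kN

γ = 0.789 × 9.81 = 7.74009 kN/m³.
The plate makes 64° with the vertical, i.e. θ = 90° − 64° = 26° to the horizontal. Measuring y along the incline from the free-surface line, vertical depth h = y·sinθ with sinθ = 0.438371.
With the apex down, the centroid sits h/3 = 1.81/3 = 0.603333 m below the base (the top edge), so y_c = 4.9 + 0.603333 = 5.50333 m and h_c = 5.50333 × 0.438371 = 2.4125 m.
A = ½ × 3.1 × 1.81 = 2.8055 m².
Resultant F = γ·h_c·A = 7.74009 × 2.4125 × 2.8055 = 52.387 kN.
I_c = b·h³/36 = 3.1 × 1.81³/36 = 0.510617 m⁴.
Centre of pressure: y_p = y_c + I_c/(y_c·A) = 5.50333 + 0.510617/(5.50333 × 2.8055) = 5.50333 + 0.0330719 = 5.5364 m along the plane.
The resultant acts 0.603333 + 0.0330719 = 0.636405 m (along the plate) below the hinge at the top edge, so the moment about the hinge is M = F × 0.636405 = 52.387 × 0.636405 = 33.3393 kN·m.
A normal force at the bottom, 1.81 m from the hinge, must supply this moment: P = 33.3393/1.81 = 18.4195 kN.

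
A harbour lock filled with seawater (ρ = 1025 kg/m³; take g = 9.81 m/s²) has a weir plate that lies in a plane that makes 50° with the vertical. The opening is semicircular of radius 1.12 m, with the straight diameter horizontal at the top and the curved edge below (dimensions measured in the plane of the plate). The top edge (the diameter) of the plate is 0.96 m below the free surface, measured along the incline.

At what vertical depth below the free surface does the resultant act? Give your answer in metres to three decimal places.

γ = ρg = 1025 × 9.81 / 1000 = 10.05525 kN/m³.
The plate makes 50° with the vertical, i.e. θ = 90° − 50° = 40° to the horizontal. Measuring y along the incline from the free-surface line, vertical depth h = y·sinθ with sinθ = 0.642788.
The centroid of a semicircle lies 4r/(3π) = 0.475343 m from the diameter, here below the top edge, so y_c = 0.96 + 0.475343 = 1.43534 m and h_c = 1.43534 × 0.642788 = 0.922619 m.
A = πr²/2 = π × 1.12²/2 = 1.97041 m².
Resultant F = γ·h_c·A = 10.05525 × 0.922619 × 1.97041 = 18.2798 kN.
I_c = (π/8 − 8/(9π))·r⁴ = 0.109757 × 1.12⁴ = 0.172705 m⁴.
Centre of pressure: y_p = y_c + I_c/(y_c·A) = 1.43534 + 0.172705/(1.43534 × 1.97041) = 1.43534 + 0.0610652 = 1.49641 m along the plane.
Vertically, h_p = y_p·sinθ = 1.49641 × 0.642788 = 0.961874 m.

h_p = 0.962 m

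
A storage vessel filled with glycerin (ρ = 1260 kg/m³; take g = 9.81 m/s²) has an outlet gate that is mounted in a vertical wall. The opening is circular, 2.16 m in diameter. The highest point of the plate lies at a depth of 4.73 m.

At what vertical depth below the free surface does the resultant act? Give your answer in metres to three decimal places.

h_p = 5.860 m

γ = ρg = 1260 × 9.81 / 1000 = 12.3606 kN/m³.
The centroid is at the centre, 1.08 m below the top of the plate, so the centroid depth is h_c = 4.73 + 1.08 = 5.81 m.
A = π(1.08)² = 3.66435 m².
Resultant F = γ·h_c·A = 12.3606 × 5.81 × 3.66435 = 263.156 kN.
I_c = πr⁴/4 = π × 1.08⁴/4 = 1.06853 m⁴.
Centre of pressure: y_p = y_c + I_c/(y_c·A) = 5.81 + 1.06853/(5.81 × 3.66435) = 5.81 + 0.0501896 = 5.86019 m along the plane.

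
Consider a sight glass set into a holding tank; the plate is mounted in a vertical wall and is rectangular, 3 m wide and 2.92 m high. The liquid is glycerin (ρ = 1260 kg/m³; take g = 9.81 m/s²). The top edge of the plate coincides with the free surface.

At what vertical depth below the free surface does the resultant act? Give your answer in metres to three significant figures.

h_p = 1.95 m

γ = ρg = 1260 × 9.81 / 1000 = 12.3606 kN/m³.
The centroid lies 2.92/2 = 1.46 m below the top edge, so the centroid depth is h_c = 1.46 m.
A = 3 × 2.92 = 8.76 m².
Resultant F = γ·h_c·A = 12.3606 × 1.46 × 8.76 = 158.087 kN.
I_c = b·h³/12 = 3 × 2.92³/12 = 6.22427 m⁴.
Centre of pressure: y_p = y_c + I_c/(y_c·A) = 1.46 + 6.22427/(1.46 × 8.76) = 1.46 + 0.486667 = 1.94667 m along the plane.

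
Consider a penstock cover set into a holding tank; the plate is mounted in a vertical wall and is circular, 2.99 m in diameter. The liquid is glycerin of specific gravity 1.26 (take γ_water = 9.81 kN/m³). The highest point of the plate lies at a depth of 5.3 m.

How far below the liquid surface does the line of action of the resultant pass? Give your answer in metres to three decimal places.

h_p = 6.877 m

γ = 1.26 × 9.81 = 12.3606 kN/m³.
The centroid is at the centre, 1.495 m below the top of the plate, so the centroid depth is h_c = 5.3 + 1.495 = 6.795 m.
A = π(1.495)² = 7.02154 m².
Resultant F = γ·h_c·A = 12.3606 × 6.795 × 7.02154 = 589.741 kN.
I_c = πr⁴/4 = π × 1.495⁴/4 = 3.92333 m⁴.
Centre of pressure: y_p = y_c + I_c/(y_c·A) = 6.795 + 3.92333/(6.795 × 7.02154) = 6.795 + 0.0822305 = 6.87723 m along the plane.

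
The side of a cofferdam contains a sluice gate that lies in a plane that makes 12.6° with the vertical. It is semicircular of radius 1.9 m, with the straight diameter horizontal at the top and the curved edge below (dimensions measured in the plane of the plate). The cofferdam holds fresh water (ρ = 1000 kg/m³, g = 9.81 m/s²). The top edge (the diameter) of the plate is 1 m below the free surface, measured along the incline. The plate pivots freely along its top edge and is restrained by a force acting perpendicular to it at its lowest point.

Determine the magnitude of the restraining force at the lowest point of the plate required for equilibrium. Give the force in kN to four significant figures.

P ≈ 48.83 kN

γ = ρg = 1000 × 9.81 = 9810 N/m³ = 9.81 kN/m³.
The plate makes 12.6° with the vertical, i.e. θ = 90° − 12.6° = 77.4° to the horizontal. Measuring y along the incline from the free-surface line, vertical depth h = y·sinθ with sinθ = 0.975917.
The centroid of a semicircle lies 4r/(3π) = 0.806385 m from the diameter, here below the top edge, so y_c = 1 + 0.806385 = 1.80639 m and h_c = 1.80639 × 0.975917 = 1.76289 m.
A = πr²/2 = π × 1.9²/2 = 5.67057 m².
Resultant F = γ·h_c·A = 9.81 × 1.76289 × 5.67057 = 98.0666 kN.
I_c = (π/8 − 8/(9π))·r⁴ = 0.109757 × 1.9⁴ = 1.43036 m⁴.
Centre of pressure: y_p = y_c + I_c/(y_c·A) = 1.80639 + 1.43036/(1.80639 × 5.67057) = 1.80639 + 0.139639 = 1.94603 m along the plane.
The resultant acts 0.806385 + 0.139639 = 0.946024 m (along the plate) below the hinge at the top edge, so the moment about the hinge is M = F × 0.946024 = 98.0666 × 0.946024 = 92.7734 kN·m.
A normal force at the bottom, 1.9 m from the hinge, must supply this moment: P = 92.7734/1.9 = 48.8281 kN.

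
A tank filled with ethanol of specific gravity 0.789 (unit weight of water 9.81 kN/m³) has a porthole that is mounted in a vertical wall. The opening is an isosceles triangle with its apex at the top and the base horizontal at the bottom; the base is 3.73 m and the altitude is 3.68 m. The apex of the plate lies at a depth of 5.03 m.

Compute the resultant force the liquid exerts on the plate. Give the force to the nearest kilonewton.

F ≈ 398 kN

γ = 0.789 × 9.81 = 7.74009 kN/m³.
With the apex up, the centroid sits 2h/3 = 2 × 3.68/3 = 2.45333 m below the apex, so the centroid depth is h_c = 5.03 + 2.45333 = 7.48333 m.
A = ½ × 3.73 × 3.68 = 6.8632 m².
Resultant F = γ·h_c·A = 7.74009 × 7.48333 × 6.8632 = 397.528 kN.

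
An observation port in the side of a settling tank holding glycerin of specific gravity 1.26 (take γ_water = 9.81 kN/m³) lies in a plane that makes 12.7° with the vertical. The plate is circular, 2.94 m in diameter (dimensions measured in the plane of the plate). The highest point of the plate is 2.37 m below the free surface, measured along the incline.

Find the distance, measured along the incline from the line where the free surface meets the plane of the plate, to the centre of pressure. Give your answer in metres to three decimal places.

y_p = 3.981 m

γ = 1.26 × 9.81 = 12.3606 kN/m³.
The plate makes 12.7° with the vertical, i.e. θ = 90° − 12.7° = 77.3° to the horizontal. Measuring y along the incline from the free-surface line, vertical depth h = y·sinθ with sinθ = 0.975535.
The centroid is at the centre, 1.47 m below the top of the plate, so y_c = 2.37 + 1.47 = 3.84 m and h_c = 3.84 × 0.975535 = 3.74605 m.
A = π(1.47)² = 6.78867 m².
Resultant F = γ·h_c·A = 12.3606 × 3.74605 × 6.78867 = 314.339 kN.
I_c = πr⁴/4 = π × 1.47⁴/4 = 3.66741 m⁴.
Centre of pressure: y_p = y_c + I_c/(y_c·A) = 3.84 + 3.66741/(3.84 × 6.78867) = 3.84 + 0.140684 = 3.98068 m along the plane.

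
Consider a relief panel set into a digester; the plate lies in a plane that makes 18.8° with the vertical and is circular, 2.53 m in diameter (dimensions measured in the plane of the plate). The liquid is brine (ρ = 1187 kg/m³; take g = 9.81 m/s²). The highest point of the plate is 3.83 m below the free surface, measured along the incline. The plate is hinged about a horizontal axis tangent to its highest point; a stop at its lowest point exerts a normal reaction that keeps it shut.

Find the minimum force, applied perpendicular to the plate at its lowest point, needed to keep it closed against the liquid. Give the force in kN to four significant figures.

P ≈ 149.9 kN

γ = ρg = 1187 × 9.81 / 1000 = 11.64447 kN/m³.
The plate makes 18.8° with the vertical, i.e. θ = 90° − 18.8° = 71.2° to the horizontal. Measuring y along the incline from the free-surface line, vertical depth h = y·sinθ with sinθ = 0.946649.
The centroid is at the centre, 1.265 m below the top of the plate, so y_c = 3.83 + 1.265 = 5.095 m and h_c = 5.095 × 0.946649 = 4.82318 m.
A = π(1.265)² = 5.02726 m².
Resultant F = γ·h_c·A = 11.64447 × 4.82318 × 5.02726 = 282.348 kN.
I_c = πr⁴/4 = π × 1.265⁴/4 = 2.01118 m⁴.
Centre of pressure: y_p = y_c + I_c/(y_c·A) = 5.095 + 2.01118/(5.095 × 5.02726) = 5.095 + 0.0785191 = 5.17352 m along the plane.
The resultant acts 1.265 + 0.0785191 = 1.34352 m (along the plate) below the hinge at the top edge, so the moment about the hinge is M = F × 1.34352 = 282.348 × 1.34352 = 379.34 kN·m.
A normal force at the bottom, 2.53 m from the hinge, must supply this moment: P = 379.34/2.53 = 149.937 kN.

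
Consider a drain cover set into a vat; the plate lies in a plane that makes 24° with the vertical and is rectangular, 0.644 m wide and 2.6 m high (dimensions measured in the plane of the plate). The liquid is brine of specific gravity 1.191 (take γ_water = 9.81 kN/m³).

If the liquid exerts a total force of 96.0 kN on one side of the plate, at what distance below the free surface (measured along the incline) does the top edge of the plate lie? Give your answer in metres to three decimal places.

y_top ≈ 4.072 m

γ = 1.191 × 9.81 = 11.68371 kN/m³.
A = 0.644 × 2.6 = 1.6744 m².
From F = γ·h_c·A, the centroid depth is h_c = 96.0/(11.68371 × 1.6744) = 4.90717 m.
The plate makes 24° with the vertical, i.e. θ = 90° − 24° = 66° to the horizontal. Measuring y along the incline from the free-surface line, vertical depth h = y·sinθ with sinθ = 0.913545.
Along the incline, y_c = h_c/sinθ = 4.90717/0.913545 = 5.37157 m.
The centroid lies 2.6/2 = 1.3 m below the top edge, so the top edge sits at y_top = 5.37157 − 1.3 = 4.07157 m along the incline.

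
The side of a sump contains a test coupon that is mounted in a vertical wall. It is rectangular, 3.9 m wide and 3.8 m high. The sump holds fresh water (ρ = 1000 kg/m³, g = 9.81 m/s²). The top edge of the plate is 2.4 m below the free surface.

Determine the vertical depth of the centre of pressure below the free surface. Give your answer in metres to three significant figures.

h_p = 4.58 m

γ = ρg = 1000 × 9.81 = 9810 N/m³ = 9.81 kN/m³.
The centroid lies 3.8/2 = 1.9 m below the top edge, so the centroid depth is h_c = 2.4 + 1.9 = 4.3 m.
A = 3.9 × 3.8 = 14.82 m².
Resultant F = γ·h_c·A = 9.81 × 4.3 × 14.82 = 625.152 kN.
I_c = b·h³/12 = 3.9 × 3.8³/12 = 17.8334 m⁴.
Centre of pressure: y_p = y_c + I_c/(y_c·A) = 4.3 + 17.8334/(4.3 × 14.82) = 4.3 + 0.279845 = 4.57984 m along the plane.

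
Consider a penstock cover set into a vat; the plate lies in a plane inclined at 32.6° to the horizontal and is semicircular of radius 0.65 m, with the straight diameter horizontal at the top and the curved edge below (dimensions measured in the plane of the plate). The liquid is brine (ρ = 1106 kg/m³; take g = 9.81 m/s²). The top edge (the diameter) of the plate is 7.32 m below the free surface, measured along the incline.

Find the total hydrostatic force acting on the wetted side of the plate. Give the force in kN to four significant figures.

F ≈ 29.47 kN

γ = ρg = 1106 × 9.81 / 1000 = 10.84986 kN/m³.
Let θ = 32.6° be the plate's angle to the horizontal; measure y along the incline from where the plane meets the free surface. Vertical depth h = y·sinθ with sinθ = 0.538771.
The centroid of a semicircle lies 4r/(3π) = 0.275869 m from the diameter, here below the top edge, so y_c = 7.32 + 0.275869 = 7.59587 m and h_c = 7.59587 × 0.538771 = 4.09243 m.
A = πr²/2 = π × 0.65²/2 = 0.663661 m².
Resultant F = γ·h_c·A = 10.84986 × 4.09243 × 0.663661 = 29.4681 kN.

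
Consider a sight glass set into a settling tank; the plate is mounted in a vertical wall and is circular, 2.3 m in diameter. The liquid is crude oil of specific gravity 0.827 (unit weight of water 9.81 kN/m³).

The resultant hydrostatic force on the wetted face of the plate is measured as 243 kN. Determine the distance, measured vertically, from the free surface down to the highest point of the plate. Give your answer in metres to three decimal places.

d_top ≈ 6.059 m

γ = 0.827 × 9.81 = 8.11287 kN/m³.
A = π(1.15)² = 4.15476 m².
From F = γ·h_c·A, the centroid depth is h_c = 243/(8.11287 × 4.15476) = 7.20918 m.
The centroid is at the centre, 1.15 m below the top of the plate, so the highest point sits at h_top = 7.20918 − 1.15 = 6.05918 m below the surface.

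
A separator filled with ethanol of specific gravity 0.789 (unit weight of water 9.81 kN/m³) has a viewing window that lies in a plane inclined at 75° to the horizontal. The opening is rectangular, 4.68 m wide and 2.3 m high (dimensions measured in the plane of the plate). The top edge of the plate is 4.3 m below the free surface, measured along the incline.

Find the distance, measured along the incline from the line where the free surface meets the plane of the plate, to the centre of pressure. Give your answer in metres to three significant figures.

y_p = 5.53 m

γ = 0.789 × 9.81 = 7.74009 kN/m³.
Let θ = 75° be the plate's angle to the horizontal; measure y along the incline from where the plane meets the free surface. Vertical depth h = y·sinθ with sinθ = 0.965926.
The centroid lies 2.3/2 = 1.15 m below the top edge, so y_c = 4.3 + 1.15 = 5.45 m and h_c = 5.45 × 0.965926 = 5.2643 m.
A = 4.68 × 2.3 = 10.764 m².
Resultant F = γ·h_c·A = 7.74009 × 5.2643 × 10.764 = 438.592 kN.
I_c = b·h³/12 = 4.68 × 2.3³/12 = 4.74513 m⁴.
Centre of pressure: y_p = y_c + I_c/(y_c·A) = 5.45 + 4.74513/(5.45 × 10.764) = 5.45 + 0.0808869 = 5.53089 m along the plane.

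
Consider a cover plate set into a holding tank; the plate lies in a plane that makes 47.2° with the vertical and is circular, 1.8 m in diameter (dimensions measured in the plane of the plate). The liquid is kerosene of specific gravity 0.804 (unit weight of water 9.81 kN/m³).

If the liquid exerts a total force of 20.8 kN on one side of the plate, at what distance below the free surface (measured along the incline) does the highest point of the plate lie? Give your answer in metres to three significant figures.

y_top ≈ 0.625 m

γ = 0.804 × 9.81 = 7.88724 kN/m³.
A = π(0.9)² = 2.54469 m².
From F = γ·h_c·A, the centroid depth is h_c = 20.8/(7.88724 × 2.54469) = 1.03634 m.
The plate makes 47.2° with the vertical, i.e. θ = 90° − 47.2° = 42.8° to the horizontal. Measuring y along the incline from the free-surface line, vertical depth h = y·sinθ with sinθ = 0.679441.
Along the incline, y_c = h_c/sinθ = 1.03634/0.679441 = 1.52528 m.
The centroid is at the centre, 0.9 m below the top of the plate, so the highest point sits at y_top = 1.52528 − 0.9 = 0.62528 m along the incline.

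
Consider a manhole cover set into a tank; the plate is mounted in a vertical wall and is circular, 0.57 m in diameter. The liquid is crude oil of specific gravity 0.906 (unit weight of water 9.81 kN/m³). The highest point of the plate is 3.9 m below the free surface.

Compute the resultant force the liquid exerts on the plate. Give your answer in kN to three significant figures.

γ = 0.906 × 9.81 = 8.88786 kN/m³.
The centroid is at the centre, 0.285 m below the top of the plate, so the centroid depth is h_c = 3.9 + 0.285 = 4.185 m.
A = π(0.285)² = 0.255176 m².
Resultant F = γ·h_c·A = 8.88786 × 4.185 × 0.255176 = 9.49145 kN.

F ≈ 9.49 kN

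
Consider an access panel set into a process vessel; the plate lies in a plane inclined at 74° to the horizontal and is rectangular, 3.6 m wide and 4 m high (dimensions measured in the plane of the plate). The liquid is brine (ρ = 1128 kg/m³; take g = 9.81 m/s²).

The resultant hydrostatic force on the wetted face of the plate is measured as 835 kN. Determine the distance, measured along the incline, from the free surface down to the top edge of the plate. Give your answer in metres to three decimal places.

γ = ρg = 1128 × 9.81 / 1000 = 11.06568 kN/m³.
A = 3.6 × 4 = 14.4 m².
From F = γ·h_c·A, the centroid depth is h_c = 835/(11.06568 × 14.4) = 5.24018 m.
Let θ = 74° be the plate's angle to the horizontal; measure y along the incline from where the plane meets the free surface. Vertical depth h = y·sinθ with sinθ = 0.961262.
Along the incline, y_c = h_c/sinθ = 5.24018/0.961262 = 5.45135 m.
The centroid lies 4/2 = 2 m below the top edge, so the top edge sits at y_top = 5.45135 − 2 = 3.45135 m along the incline.

y_top ≈ 3.451 m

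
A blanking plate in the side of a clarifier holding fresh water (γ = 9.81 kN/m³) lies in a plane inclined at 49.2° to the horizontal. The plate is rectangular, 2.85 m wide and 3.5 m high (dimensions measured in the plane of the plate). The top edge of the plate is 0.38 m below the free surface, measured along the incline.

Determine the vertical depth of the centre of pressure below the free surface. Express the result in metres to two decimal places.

h_p = 1.98 m

γ = 9.81 kN/m³.
Let θ = 49.2° be the plate's angle to the horizontal; measure y along the incline from where the plane meets the free surface. Vertical depth h = y·sinθ with sinθ = 0.756995.
The centroid lies 3.5/2 = 1.75 m below the top edge, so y_c = 0.38 + 1.75 = 2.13 m and h_c = 2.13 × 0.756995 = 1.6124 m.
A = 2.85 × 3.5 = 9.975 m².
Resultant F = γ·h_c·A = 9.81 × 1.6124 × 9.975 = 157.781 kN.
I_c = b·h³/12 = 2.85 × 3.5³/12 = 10.1828 m⁴.
Centre of pressure: y_p = y_c + I_c/(y_c·A) = 2.13 + 10.1828/(2.13 × 9.975) = 2.13 + 0.479264 = 2.60926 m along the plane.
Vertically, h_p = y_p·sinθ = 2.60926 × 0.756995 = 1.9752 m.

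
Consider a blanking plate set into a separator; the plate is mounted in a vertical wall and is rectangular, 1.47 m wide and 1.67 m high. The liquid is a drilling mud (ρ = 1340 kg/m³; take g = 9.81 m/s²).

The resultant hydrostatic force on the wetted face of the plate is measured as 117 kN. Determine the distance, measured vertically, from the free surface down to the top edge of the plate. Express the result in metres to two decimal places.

γ = ρg = 1340 × 9.81 / 1000 = 13.1454 kN/m³.
A = 1.47 × 1.67 = 2.4549 m².
From F = γ·h_c·A, the centroid depth is h_c = 117/(13.1454 × 2.4549) = 3.62559 m.
The centroid lies 1.67/2 = 0.835 m below the top edge, so the top edge sits at h_top = 3.62559 − 0.835 = 2.79059 m below the surface.

d_top ≈ 2.79 m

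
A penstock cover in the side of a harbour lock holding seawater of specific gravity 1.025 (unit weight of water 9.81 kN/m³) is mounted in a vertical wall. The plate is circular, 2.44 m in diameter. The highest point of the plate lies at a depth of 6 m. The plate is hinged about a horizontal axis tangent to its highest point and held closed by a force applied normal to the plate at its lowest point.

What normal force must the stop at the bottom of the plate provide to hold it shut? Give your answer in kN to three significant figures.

P ≈ 177 kN

γ = 1.025 × 9.81 = 10.05525 kN/m³.
The centroid is at the centre, 1.22 m below the top of the plate, so the centroid depth is h_c = 6 + 1.22 = 7.22 m.
A = π(1.22)² = 4.67595 m².
Resultant F = γ·h_c·A = 10.05525 × 7.22 × 4.67595 = 339.469 kN.
I_c = πr⁴/4 = π × 1.22⁴/4 = 1.73992 m⁴.
Centre of pressure: y_p = y_c + I_c/(y_c·A) = 7.22 + 1.73992/(7.22 × 4.67595) = 7.22 + 0.0515374 = 7.27154 m along the plane.
The resultant acts 1.22 + 0.0515374 = 1.27154 m (along the plate) below the hinge at the top edge, so the moment about the hinge is M = F × 1.27154 = 339.469 × 1.27154 = 431.648 kN·m.
A normal force at the bottom, 2.44 m from the hinge, must supply this moment: P = 431.648/2.44 = 176.905 kN.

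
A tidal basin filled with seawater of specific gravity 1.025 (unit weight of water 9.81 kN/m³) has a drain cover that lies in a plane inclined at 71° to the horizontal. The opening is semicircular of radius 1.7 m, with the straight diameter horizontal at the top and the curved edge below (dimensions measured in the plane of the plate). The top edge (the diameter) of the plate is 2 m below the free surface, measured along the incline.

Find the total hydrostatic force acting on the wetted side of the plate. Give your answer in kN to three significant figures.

F ≈ 117 kN

γ = 1.025 × 9.81 = 10.05525 kN/m³.
Let θ = 71° be the plate's angle to the horizontal; measure y along the incline from where the plane meets the free surface. Vertical depth h = y·sinθ with sinθ = 0.945519.
The centroid of a semicircle lies 4r/(3π) = 0.721502 m from the diameter, here below the top edge, so y_c = 2 + 0.721502 = 2.7215 m and h_c = 2.7215 × 0.945519 = 2.57323 m.
A = πr²/2 = π × 1.7²/2 = 4.5396 m².
Resultant F = γ·h_c·A = 10.05525 × 2.57323 × 4.5396 = 117.46 kN.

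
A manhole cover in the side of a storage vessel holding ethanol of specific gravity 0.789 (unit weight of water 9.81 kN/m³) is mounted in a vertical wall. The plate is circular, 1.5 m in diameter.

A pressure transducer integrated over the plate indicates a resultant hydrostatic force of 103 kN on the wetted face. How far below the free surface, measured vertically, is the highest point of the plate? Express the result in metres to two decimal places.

d_top ≈ 6.78 m

γ = 0.789 × 9.81 = 7.74009 kN/m³.
A = π(0.75)² = 1.76715 m².
From F = γ·h_c·A, the centroid depth is h_c = 103/(7.74009 × 1.76715) = 7.5304 m.
The centroid is at the centre, 0.75 m below the top of the plate, so the highest point sits at h_top = 7.5304 − 0.75 = 6.7804 m below the surface.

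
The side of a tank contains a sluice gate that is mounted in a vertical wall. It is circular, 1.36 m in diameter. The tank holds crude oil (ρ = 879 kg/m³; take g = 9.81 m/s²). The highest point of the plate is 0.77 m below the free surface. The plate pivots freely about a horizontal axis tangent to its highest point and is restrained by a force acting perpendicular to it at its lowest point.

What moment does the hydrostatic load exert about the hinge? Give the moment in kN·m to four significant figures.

M ≈ 13.80 kN·m

γ = ρg = 879 × 9.81 / 1000 = 8.62299 kN/m³.
The centroid is at the centre, 0.68 m below the top of the plate, so the centroid depth is h_c = 0.77 + 0.68 = 1.45 m.
A = π(0.68)² = 1.45267 m².
Resultant F = γ·h_c·A = 8.62299 × 1.45 × 1.45267 = 18.1632 kN.
I_c = πr⁴/4 = π × 0.68⁴/4 = 0.167929 m⁴.
Centre of pressure: y_p = y_c + I_c/(y_c·A) = 1.45 + 0.167929/(1.45 × 1.45267) = 1.45 + 0.0797243 = 1.52972 m along the plane.
The resultant acts 0.68 + 0.0797243 = 0.759724 m (along the plate) below the hinge at the top edge, so the moment about the hinge is M = F × 0.759724 = 18.1632 × 0.759724 = 13.799 kN·m.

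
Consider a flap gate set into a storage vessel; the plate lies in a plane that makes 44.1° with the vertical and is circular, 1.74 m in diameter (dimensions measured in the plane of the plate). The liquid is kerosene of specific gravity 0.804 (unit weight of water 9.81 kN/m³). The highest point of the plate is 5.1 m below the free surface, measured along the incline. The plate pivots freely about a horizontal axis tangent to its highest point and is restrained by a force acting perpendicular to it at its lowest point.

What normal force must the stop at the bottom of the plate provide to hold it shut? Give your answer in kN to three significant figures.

γ = 0.804 × 9.81 = 7.88724 kN/m³.
The plate makes 44.1° with the vertical, i.e. θ = 90° − 44.1° = 45.9° to the horizontal. Measuring y along the incline from the free-surface line, vertical depth h = y·sinθ with sinθ = 0.718126.
The centroid is at the centre, 0.87 m below the top of the plate, so y_c = 5.1 + 0.87 = 5.97 m and h_c = 5.97 × 0.718126 = 4.28721 m.
A = π(0.87)² = 2.37787 m².
Resultant F = γ·h_c·A = 7.88724 × 4.28721 × 2.37787 = 80.4059 kN.
I_c = πr⁴/4 = π × 0.87⁴/4 = 0.449953 m⁴.
Centre of pressure: y_p = y_c + I_c/(y_c·A) = 5.97 + 0.449953/(5.97 × 2.37787) = 5.97 + 0.031696 = 6.0017 m along the plane.
The resultant acts 0.87 + 0.031696 = 0.901696 m (along the plate) below the hinge at the top edge, so the moment about the hinge is M = F × 0.901696 = 80.4059 × 0.901696 = 72.5017 kN·m.
A normal force at the bottom, 1.74 m from the hinge, must supply this moment: P = 72.5017/1.74 = 41.6676 kN.

P ≈ 41.7 kN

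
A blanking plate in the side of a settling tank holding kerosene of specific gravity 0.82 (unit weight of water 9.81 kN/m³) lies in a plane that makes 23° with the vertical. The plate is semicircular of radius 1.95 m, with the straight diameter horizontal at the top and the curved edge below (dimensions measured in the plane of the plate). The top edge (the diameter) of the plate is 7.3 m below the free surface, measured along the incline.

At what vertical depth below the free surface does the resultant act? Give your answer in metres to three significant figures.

h_p = 7.51 m

γ = 0.82 × 9.81 = 8.0442 kN/m³.
The plate makes 23° with the vertical, i.e. θ = 90° − 23° = 67° to the horizontal. Measuring y along the incline from the free-surface line, vertical depth h = y·sinθ with sinθ = 0.920505.
The centroid of a semicircle lies 4r/(3π) = 0.827606 m from the diameter, here below the top edge, so y_c = 7.3 + 0.827606 = 8.12761 m and h_c = 8.12761 × 0.920505 = 7.48151 m.
A = πr²/2 = π × 1.95²/2 = 5.97295 m².
Resultant F = γ·h_c·A = 8.0442 × 7.48151 × 5.97295 = 359.469 kN.
I_c = (π/8 − 8/(9π))·r⁴ = 0.109757 × 1.95⁴ = 1.58698 m⁴.
Centre of pressure: y_p = y_c + I_c/(y_c·A) = 8.12761 + 1.58698/(8.12761 × 5.97295) = 8.12761 + 0.0326904 = 8.1603 m along the plane.
Vertically, h_p = y_p·sinθ = 8.1603 × 0.920505 = 7.5116 m.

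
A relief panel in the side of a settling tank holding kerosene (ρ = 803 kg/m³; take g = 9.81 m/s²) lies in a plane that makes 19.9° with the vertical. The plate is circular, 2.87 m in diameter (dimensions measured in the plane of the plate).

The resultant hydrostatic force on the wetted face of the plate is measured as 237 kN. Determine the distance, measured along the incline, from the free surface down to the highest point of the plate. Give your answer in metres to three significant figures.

γ = ρg = 803 × 9.81 / 1000 = 7.87743 kN/m³.
A = π(1.435)² = 6.46925 m².
From F = γ·h_c·A, the centroid depth is h_c = 237/(7.87743 × 6.46925) = 4.65061 m.
The plate makes 19.9° with the vertical, i.e. θ = 90° − 19.9° = 70.1° to the horizontal. Measuring y along the incline from the free-surface line, vertical depth h = y·sinθ with sinθ = 0.940288.
Along the incline, y_c = h_c/sinθ = 4.65061/0.940288 = 4.94594 m.
The centroid is at the centre, 1.435 m below the top of the plate, so the highest point sits at y_top = 4.94594 − 1.435 = 3.51094 m along the incline.

y_top ≈ 3.51 m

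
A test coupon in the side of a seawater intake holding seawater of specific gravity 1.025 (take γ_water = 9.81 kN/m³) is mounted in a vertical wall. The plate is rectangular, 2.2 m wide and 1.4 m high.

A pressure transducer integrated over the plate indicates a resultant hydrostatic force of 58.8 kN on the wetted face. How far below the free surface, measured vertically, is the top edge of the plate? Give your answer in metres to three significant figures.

d_top ≈ 1.20 m

γ = 1.025 × 9.81 = 10.05525 kN/m³.
A = 2.2 × 1.4 = 3.08 m².
From F = γ·h_c·A, the centroid depth is h_c = 58.8/(10.05525 × 3.08) = 1.8986 m.
The centroid lies 1.4/2 = 0.7 m below the top edge, so the top edge sits at h_top = 1.8986 − 0.7 = 1.1986 m below the surface.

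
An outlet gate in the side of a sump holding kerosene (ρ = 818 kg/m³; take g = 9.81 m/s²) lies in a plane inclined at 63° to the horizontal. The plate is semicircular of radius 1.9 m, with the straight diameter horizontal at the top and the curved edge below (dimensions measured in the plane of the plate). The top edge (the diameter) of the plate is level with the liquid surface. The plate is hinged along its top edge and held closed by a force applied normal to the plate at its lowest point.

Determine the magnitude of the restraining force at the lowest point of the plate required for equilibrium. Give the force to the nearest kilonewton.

P ≈ 19 kN

γ = ρg = 818 × 9.81 / 1000 = 8.02458 kN/m³.
Let θ = 63° be the plate's angle to the horizontal; measure y along the incline from where the plane meets the free surface. Vertical depth h = y·sinθ with sinθ = 0.891007.
The centroid of a semicircle lies 4r/(3π) = 0.806385 m from the diameter, here below the top edge, so y_c = 0.806385 m and h_c = 0.806385 × 0.891007 = 0.718495 m.
A = πr²/2 = π × 1.9²/2 = 5.67057 m².
Resultant F = γ·h_c·A = 8.02458 × 0.718495 × 5.67057 = 32.6944 kN.
I_c = (π/8 − 8/(9π))·r⁴ = 0.109757 × 1.9⁴ = 1.43036 m⁴.
Centre of pressure: y_p = y_c + I_c/(y_c·A) = 0.806385 + 1.43036/(0.806385 × 5.67057) = 0.806385 + 0.312807 = 1.11919 m along the plane.
The resultant acts 0.806385 + 0.312807 = 1.11919 m (along the plate) below the hinge at the top edge, so the moment about the hinge is M = F × 1.11919 = 32.6944 × 1.11919 = 36.5912 kN·m.
A normal force at the bottom, 1.9 m from the hinge, must supply this moment: P = 36.5912/1.9 = 19.2585 kN.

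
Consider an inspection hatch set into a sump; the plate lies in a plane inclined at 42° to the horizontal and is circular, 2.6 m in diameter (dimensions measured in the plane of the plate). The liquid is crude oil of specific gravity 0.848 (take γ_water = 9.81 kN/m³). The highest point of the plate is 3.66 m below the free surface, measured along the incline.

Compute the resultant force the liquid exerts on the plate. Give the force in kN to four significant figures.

F ≈ 146.6 kN

γ = 0.848 × 9.81 = 8.31888 kN/m³.
Let θ = 42° be the plate's angle to the horizontal; measure y along the incline from where the plane meets the free surface. Vertical depth h = y·sinθ with sinθ = 0.669131.
The centroid is at the centre, 1.3 m below the top of the plate, so y_c = 3.66 + 1.3 = 4.96 m and h_c = 4.96 × 0.669131 = 3.31889 m.
A = π(1.3)² = 5.30929 m².
Resultant F = γ·h_c·A = 8.31888 × 3.31889 × 5.30929 = 146.587 kN.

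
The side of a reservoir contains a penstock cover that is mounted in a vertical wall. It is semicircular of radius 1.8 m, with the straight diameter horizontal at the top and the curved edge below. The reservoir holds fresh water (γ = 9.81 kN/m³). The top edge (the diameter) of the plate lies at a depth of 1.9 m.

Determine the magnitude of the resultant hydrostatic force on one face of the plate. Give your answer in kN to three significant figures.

F ≈ 133 kN

γ = 9.81 kN/m³.
The centroid of a semicircle lies 4r/(3π) = 0.763944 m from the diameter, here below the top edge, so the centroid depth is h_c = 1.9 + 0.763944 = 2.66394 m.
A = πr²/2 = π × 1.8²/2 = 5.08938 m².
Resultant F = γ·h_c·A = 9.81 × 2.66394 × 5.08938 = 133.002 kN.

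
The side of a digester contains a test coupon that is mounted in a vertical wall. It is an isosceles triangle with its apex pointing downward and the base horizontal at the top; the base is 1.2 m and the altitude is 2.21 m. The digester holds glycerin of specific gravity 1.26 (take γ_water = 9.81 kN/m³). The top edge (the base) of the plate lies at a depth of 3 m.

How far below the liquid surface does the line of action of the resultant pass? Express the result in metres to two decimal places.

γ = 1.26 × 9.81 = 12.3606 kN/m³.
With the apex down, the centroid sits h/3 = 2.21/3 = 0.736667 m below the base (the top edge), so the centroid depth is h_c = 3 + 0.736667 = 3.73667 m.
A = ½ × 1.2 × 2.21 = 1.326 m².
Resultant F = γ·h_c·A = 12.3606 × 3.73667 × 1.326 = 61.2446 kN.
I_c = b·h³/36 = 1.2 × 2.21³/36 = 0.359795 m⁴.
Centre of pressure: y_p = y_c + I_c/(y_c·A) = 3.73667 + 0.359795/(3.73667 × 1.326) = 3.73667 + 0.0726151 = 3.80929 m along the plane.

h_p = 3.81 m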